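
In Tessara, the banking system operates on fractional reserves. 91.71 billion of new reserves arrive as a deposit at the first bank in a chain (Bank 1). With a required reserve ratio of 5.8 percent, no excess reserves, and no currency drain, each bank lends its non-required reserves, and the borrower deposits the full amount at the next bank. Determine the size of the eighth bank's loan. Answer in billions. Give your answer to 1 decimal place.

Each bank lends a fraction (1 − rr) = 0.9420 of the deposit it receives, so Bank 8 receives 91.71·0.9420^7 and lends 91.71·0.9420^8 ≈ 56.8622 billion.

56.9 billion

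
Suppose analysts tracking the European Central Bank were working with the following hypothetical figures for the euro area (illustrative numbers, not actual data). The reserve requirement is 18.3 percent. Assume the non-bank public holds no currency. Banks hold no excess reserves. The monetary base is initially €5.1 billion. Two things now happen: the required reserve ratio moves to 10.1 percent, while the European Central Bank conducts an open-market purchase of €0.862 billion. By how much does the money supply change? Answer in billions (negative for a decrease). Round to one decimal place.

€31.2 billion

Before: m₁ = 1 / (0.183) ≈ 5.4645, MB₁ = 5.1, so M₁ = 5.4645 × 5.1 ≈ 27.8689 billion.
After: m₂ = 1 / (0.101) ≈ 9.9010, MB₂ = 5.1 + 0.862 = 5.962, so M₂ = 9.9010 × 5.962 ≈ 59.0298 billion.
ΔM = M₂ − M₁ = 59.0298 − 27.8689 = 31.1609 billion.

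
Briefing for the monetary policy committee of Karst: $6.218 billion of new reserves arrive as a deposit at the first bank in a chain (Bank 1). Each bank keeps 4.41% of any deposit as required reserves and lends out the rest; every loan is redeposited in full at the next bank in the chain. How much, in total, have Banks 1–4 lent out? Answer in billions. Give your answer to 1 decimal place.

Bank i lends (1 − rr)^i of the original deposit: Bank 1 lends 6.218·0.9559 ≈ 5.9438, Bank 2 lends 6.218·0.9559² ≈ 5.6817, and so on.
Summing a geometric series: total = 6.218·[0.9559·(1 − 0.9559^4) / (1 − 0.9559)] ≈ 22.2481 billion.

$22.2 billion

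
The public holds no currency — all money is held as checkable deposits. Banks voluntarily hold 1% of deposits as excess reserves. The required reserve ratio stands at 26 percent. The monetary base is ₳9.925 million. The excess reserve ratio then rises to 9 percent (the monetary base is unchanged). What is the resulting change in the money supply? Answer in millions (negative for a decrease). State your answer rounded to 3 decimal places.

Initially m₁ = 1 / (0.26 + 0.01) ≈ 3.70370, so M₁ = 3.70370 × 9.925 ≈ 36.7592 million.
After the change m₂ = 1 / (0.26 + 0.09) ≈ 2.85714, so M₂ = 2.85714 × 9.925 ≈ 28.3571 million.
ΔM = M₂ − M₁ = 28.3571 − 36.7592 = -8.4021 million.

-8.402 million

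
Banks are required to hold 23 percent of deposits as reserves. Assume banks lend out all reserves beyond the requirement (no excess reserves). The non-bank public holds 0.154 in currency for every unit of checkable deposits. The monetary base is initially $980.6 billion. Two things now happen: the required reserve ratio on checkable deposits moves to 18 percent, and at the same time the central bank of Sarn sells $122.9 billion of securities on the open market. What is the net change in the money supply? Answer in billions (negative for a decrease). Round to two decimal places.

Before: m₁ = (1 + 0.154) / (0.23 + 0.154) ≈ 3.005208, MB₁ = 980.6, so M₁ = 3.005208 × 980.6 ≈ 2946.907 billion.
After: m₂ = (1 + 0.154) / (0.18 + 0.154) ≈ 3.455090, MB₂ = 980.6 − 122.9 = 857.7, so M₂ = 3.455090 × 857.7 ≈ 2963.4307 billion.
ΔM = M₂ − M₁ = 2963.4307 − 2946.907 = 16.5237 billion.

$16.52 billion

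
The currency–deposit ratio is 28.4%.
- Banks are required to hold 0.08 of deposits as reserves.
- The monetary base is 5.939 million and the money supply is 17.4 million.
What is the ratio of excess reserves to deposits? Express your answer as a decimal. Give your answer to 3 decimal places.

Using m = M/MB = 17.4/5.939 ≈ 2.929786. Since m = (1 + c)/(c + rr + e), the denominator satisfies c + rr + e = (1 + c)/m = (1 + 0.284) / 2.929786 ≈ 0.438257.
With c = 0.284 and rr = 0.08, the ratio of excess reserves to deposits is 0.438257 − 0.284 − 0.08 = 0.074257.

0.074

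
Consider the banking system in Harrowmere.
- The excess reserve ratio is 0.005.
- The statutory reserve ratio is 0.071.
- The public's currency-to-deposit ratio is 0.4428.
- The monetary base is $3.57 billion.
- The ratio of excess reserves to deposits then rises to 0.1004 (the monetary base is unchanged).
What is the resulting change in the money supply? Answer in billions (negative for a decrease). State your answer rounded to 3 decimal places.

Initially m₁ = (1 + 0.4428) / (0.071 + 0.005 + 0.4428) ≈ 2.78103, so M₁ = 2.78103 × 3.57 ≈ 9.9283 billion.
After the change m₂ = (1 + 0.4428) / (0.071 + 0.1004 + 0.4428) ≈ 2.34907, so M₂ = 2.34907 × 3.57 ≈ 8.3862 billion.
ΔM = M₂ − M₁ = 8.3862 − 9.9283 = -1.5421 billion.

-1.542 billion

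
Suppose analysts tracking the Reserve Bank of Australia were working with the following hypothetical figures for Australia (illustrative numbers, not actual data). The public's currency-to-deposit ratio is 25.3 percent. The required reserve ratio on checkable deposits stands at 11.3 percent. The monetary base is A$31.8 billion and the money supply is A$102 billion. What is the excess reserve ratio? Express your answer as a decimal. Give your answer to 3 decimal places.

Using m = M/MB = 102/31.8 ≈ 3.207547. Since m = (1 + c)/(c + rr + e), the denominator satisfies c + rr + e = (1 + c)/m = (1 + 0.253) / 3.207547 ≈ 0.390641.
With c = 0.253 and rr = 0.113, the excess reserve ratio is 0.390641 − 0.253 − 0.113 = 0.024641.

0.025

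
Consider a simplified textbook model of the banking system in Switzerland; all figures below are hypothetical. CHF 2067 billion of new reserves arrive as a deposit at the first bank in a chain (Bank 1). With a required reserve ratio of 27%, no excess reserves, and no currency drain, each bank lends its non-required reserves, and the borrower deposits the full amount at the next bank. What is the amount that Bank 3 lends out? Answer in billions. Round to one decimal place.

Each bank lends a fraction (1 − rr) = 0.7300 of the deposit it receives, so Bank 3 receives 2067·0.7300^2 and lends 2067·0.7300^3 ≈ 804.0981 billion.

CHF 804.1 billion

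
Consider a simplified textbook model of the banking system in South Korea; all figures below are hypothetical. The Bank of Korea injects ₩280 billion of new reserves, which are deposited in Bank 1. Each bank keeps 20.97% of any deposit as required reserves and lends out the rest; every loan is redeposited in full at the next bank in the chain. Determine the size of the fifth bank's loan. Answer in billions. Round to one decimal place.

Each bank lends a fraction (1 − rr) = 0.7903 of the deposit it receives, so Bank 5 receives 280·0.7903^4 and lends 280·0.7903^5 ≈ 86.3213 billion.

₩86.3 billion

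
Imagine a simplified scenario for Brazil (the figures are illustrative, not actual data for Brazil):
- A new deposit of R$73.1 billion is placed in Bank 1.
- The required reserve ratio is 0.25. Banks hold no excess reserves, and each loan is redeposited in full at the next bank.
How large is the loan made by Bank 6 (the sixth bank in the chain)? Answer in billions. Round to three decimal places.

Each bank lends a fraction (1 − rr) = 0.7500 of the deposit it receives, so Bank 6 receives 73.1·0.7500^5 and lends 73.1·0.7500^6 ≈ 13.0102 billion.

R$13.010 billion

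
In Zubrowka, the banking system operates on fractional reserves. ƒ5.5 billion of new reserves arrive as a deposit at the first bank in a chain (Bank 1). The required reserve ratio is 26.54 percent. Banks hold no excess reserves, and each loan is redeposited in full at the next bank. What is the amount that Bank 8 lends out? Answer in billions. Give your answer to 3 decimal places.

ƒ0.466 billion

Each bank lends a fraction (1 − rr) = 0.7346 of the deposit it receives, so Bank 8 receives 5.5·0.7346^7 and lends 5.5·0.7346^8 ≈ 0.4664 billion.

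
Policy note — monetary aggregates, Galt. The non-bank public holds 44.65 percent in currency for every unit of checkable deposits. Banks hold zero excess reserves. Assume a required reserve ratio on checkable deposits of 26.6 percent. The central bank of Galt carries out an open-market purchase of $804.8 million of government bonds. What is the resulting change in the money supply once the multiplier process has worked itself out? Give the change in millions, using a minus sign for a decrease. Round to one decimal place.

$1633.9 million

The money multiplier is m = (1 + c) / (rr + c) = (1 + 0.4465) / (0.266 + 0.4465) ≈ 2.03018.
The purchase adds 804.8 million of base, so ΔM = m × ΔMB = 2.03018 × (+804.8) ≈ 1633.8889 million.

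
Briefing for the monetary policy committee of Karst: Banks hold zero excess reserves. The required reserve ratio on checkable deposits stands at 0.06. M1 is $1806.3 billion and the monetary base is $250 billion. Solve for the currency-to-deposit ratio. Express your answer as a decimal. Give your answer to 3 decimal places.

0.091

Using m = M/MB = 1806.3/250 = 7.225200. From m = (1 + c)/(c + rr + e), rearranging gives 1 + c = m·(c + rr + e), so c·(1 − m) = m·(rr + e) − 1.
Hence c = [m·(rr + e) − 1]/(1 − m) = [7.225200 × (0.06 + 0) − 1] / (1 − 7.225200) ≈ 0.090999.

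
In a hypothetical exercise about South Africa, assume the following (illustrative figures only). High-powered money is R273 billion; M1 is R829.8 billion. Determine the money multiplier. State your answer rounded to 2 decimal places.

3.04

The money multiplier is m = M / MB = 829.8 / 273 ≈ 3.03956.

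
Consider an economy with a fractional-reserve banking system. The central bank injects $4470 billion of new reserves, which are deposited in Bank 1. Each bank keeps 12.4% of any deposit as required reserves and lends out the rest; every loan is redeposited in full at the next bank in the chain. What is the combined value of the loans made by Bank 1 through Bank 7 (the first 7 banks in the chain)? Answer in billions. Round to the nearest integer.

Bank i lends (1 − rr)^i of the original deposit: Bank 1 lends 4470·0.8760 = 3915.7200, Bank 2 lends 4470·0.8760² ≈ 3430.1707, and so on.
Summing a geometric series: total = 4470·[0.8760·(1 − 0.8760^7) / (1 − 0.8760)] ≈ 19078.1374 billion.

$19078 billion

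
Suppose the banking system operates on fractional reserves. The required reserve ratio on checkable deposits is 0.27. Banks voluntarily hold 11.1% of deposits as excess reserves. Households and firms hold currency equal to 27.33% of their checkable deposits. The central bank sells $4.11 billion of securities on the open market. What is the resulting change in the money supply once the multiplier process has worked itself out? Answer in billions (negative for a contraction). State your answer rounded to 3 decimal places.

The money multiplier is m = (1 + c) / (rr + e + c) = (1 + 0.2733) / (0.27 + 0.111 + 0.2733) ≈ 1.94605.
The sale removes 4.11 billion of base, so ΔM = m × ΔMB = 1.94605 × (−4.11) ≈ -7.9983 billion.

-7.998 billion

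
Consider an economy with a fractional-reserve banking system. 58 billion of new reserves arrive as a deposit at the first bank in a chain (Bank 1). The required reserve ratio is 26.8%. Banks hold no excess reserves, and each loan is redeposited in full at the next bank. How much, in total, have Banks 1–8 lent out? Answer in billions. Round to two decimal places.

Bank i lends (1 − rr)^i of the original deposit: Bank 1 lends 58·0.7320 = 42.4560, Bank 2 lends 58·0.7320² ≈ 31.0778, and so on.
Summing a geometric series: total = 58·[0.7320·(1 − 0.7320^8) / (1 − 0.7320)] ≈ 145.3594 billion.

145.36 billion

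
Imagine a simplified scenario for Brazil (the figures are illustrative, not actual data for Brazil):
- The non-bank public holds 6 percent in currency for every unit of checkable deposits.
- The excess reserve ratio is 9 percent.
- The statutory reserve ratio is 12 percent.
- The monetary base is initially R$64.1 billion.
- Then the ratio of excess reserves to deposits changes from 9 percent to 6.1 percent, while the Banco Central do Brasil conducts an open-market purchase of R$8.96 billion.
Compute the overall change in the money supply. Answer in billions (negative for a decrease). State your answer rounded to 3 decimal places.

R$69.691 billion

Before: m₁ = (1 + 0.06) / (0.12 + 0.09 + 0.06) ≈ 3.925926, MB₁ = 64.1, so M₁ = 3.925926 × 64.1 ≈ 251.6519 billion.
After: m₂ = (1 + 0.06) / (0.12 + 0.061 + 0.06) ≈ 4.398340, MB₂ = 64.1 + 8.96 = 73.06, so M₂ = 4.398340 × 73.06 ≈ 321.3427 billion.
ΔM = M₂ − M₁ = 321.3427 − 251.6519 = 69.6908 billion.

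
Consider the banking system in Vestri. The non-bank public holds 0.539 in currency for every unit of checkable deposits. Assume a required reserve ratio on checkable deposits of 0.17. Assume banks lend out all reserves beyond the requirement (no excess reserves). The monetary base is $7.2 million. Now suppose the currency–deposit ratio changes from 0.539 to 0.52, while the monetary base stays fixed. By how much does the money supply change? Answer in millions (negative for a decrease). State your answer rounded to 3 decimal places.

$0.232 million

Initially m₁ = (1 + 0.539) / (0.17 + 0.539) ≈ 2.17066, so M₁ = 2.17066 × 7.2 ≈ 15.6288 million.
After the change m₂ = (1 + 0.52) / (0.17 + 0.52) ≈ 2.20290, so M₂ = 2.20290 × 7.2 ≈ 15.8609 million.
ΔM = M₂ − M₁ = 15.8609 − 15.6288 = 0.2321 million.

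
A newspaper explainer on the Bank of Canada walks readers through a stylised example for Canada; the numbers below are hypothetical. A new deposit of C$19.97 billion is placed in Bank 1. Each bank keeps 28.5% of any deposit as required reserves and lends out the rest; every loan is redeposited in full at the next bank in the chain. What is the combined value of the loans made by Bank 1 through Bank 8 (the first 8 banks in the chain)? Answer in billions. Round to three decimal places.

Bank i lends (1 − rr)^i of the original deposit: Bank 1 lends 19.97·0.7150 ≈ 14.2786, Bank 2 lends 19.97·0.7150² ≈ 10.2092, and so on.
Summing a geometric series: total = 19.97·[0.7150·(1 − 0.7150^8) / (1 − 0.7150)] ≈ 46.6781 billion.

C$46.678 billion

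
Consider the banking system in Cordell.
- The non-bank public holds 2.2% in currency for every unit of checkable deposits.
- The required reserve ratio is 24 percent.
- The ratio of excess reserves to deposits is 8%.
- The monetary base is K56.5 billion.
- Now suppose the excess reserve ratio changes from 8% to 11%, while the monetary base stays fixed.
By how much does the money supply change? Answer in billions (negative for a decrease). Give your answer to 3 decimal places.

-13.616 billion

Initially m₁ = (1 + 0.022) / (0.24 + 0.08 + 0.022) ≈ 2.988304, so M₁ = 2.988304 × 56.5 ≈ 168.8392 billion.
After the change m₂ = (1 + 0.022) / (0.24 + 0.11 + 0.022) ≈ 2.747312, so M₂ = 2.747312 × 56.5 ≈ 155.2231 billion.
ΔM = M₂ − M₁ = 155.2231 − 168.8392 = -13.6161 billion.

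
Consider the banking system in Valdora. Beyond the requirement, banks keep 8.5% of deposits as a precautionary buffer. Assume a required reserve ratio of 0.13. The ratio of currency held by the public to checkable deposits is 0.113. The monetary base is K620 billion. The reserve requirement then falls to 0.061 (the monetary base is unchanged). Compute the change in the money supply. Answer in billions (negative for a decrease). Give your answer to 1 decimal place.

K560.5 billion

Initially m₁ = (1 + 0.113) / (0.13 + 0.085 + 0.113) ≈ 3.39329, so M₁ = 3.39329 × 620 = 2103.8398 billion.
After the change m₂ = (1 + 0.113) / (0.061 + 0.085 + 0.113) ≈ 4.29730, so M₂ = 4.29730 × 620 = 2664.326 billion.
ΔM = M₂ − M₁ = 2664.326 − 2103.8398 = 560.4862 billion.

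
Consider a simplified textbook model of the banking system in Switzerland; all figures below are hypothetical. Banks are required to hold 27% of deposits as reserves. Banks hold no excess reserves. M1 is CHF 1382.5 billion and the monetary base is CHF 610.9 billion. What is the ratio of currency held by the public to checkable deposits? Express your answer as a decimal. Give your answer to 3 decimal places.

0.308

Using m = M/MB = 1382.5/610.9 ≈ 2.263055. From m = (1 + c)/(c + rr + e), rearranging gives 1 + c = m·(c + rr + e), so c·(1 − m) = m·(rr + e) − 1.
Hence c = [m·(rr + e) − 1]/(1 − m) = [2.263055 × (0.27 + 0) − 1] / (1 − 2.263055) ≈ 0.307964.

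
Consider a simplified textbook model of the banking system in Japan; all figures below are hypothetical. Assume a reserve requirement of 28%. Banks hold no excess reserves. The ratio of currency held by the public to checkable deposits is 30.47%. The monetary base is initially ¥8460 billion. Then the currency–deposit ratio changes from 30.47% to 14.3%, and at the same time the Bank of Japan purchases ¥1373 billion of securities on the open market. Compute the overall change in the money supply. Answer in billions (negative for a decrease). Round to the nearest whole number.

Before: m₁ = (1 + 0.3047) / (0.28 + 0.3047) ≈ 2.23140, MB₁ = 8460, so M₁ = 2.23140 × 8460 = 18877.644 billion.
After: m₂ = (1 + 0.143) / (0.28 + 0.143) ≈ 2.70213, MB₂ = 8460 + 1373 = 9833, so M₂ = 2.70213 × 9833 ≈ 26570.0443 billion.
ΔM = M₂ − M₁ = 26570.0443 − 18877.644 = 7692.4003 billion.

¥7692 billion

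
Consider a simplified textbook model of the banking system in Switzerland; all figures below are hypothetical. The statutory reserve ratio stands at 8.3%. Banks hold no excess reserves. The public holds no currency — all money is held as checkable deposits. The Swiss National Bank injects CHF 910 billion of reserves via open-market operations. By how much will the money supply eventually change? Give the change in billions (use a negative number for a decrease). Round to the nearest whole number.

CHF 10964 billion

The simple money multiplier is m = 1/rr = 1/0.083 ≈ 12.0482.
An open-market purchase increases the monetary base by 910 billion, so ΔM = m × ΔMB = 12.0482 × 910 = 10963.862 billion.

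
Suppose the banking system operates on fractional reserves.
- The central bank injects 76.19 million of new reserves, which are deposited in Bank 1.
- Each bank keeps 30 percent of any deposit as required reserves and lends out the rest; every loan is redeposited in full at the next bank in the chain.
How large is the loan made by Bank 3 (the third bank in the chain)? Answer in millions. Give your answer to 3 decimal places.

26.133 million

Each bank lends a fraction (1 − rr) = 0.7000 of the deposit it receives, so Bank 3 receives 76.19·0.7000^2 and lends 76.19·0.7000^3 ≈ 26.1332 million.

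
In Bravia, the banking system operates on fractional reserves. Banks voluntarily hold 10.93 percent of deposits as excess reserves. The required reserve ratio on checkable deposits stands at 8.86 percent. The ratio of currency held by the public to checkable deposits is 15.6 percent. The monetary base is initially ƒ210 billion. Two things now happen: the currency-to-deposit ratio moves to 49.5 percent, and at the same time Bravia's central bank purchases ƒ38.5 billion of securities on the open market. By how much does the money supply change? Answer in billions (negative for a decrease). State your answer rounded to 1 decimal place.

-149.8 billion

Before: m₁ = (1 + 0.156) / (0.0886 + 0.1093 + 0.156) ≈ 3.26646, MB₁ = 210, so M₁ = 3.26646 × 210 = 685.9566 billion.
After: m₂ = (1 + 0.495) / (0.0886 + 0.1093 + 0.495) ≈ 2.15760, MB₂ = 210 + 38.5 = 248.5, so M₂ = 2.15760 × 248.5 = 536.1636 billion.
ΔM = M₂ − M₁ = 536.1636 − 685.9566 = -149.793 billion.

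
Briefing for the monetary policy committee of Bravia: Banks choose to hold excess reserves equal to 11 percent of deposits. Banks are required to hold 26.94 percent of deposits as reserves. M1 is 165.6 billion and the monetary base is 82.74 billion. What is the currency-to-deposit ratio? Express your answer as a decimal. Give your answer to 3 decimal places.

0.240

Using m = M/MB = 165.6/82.74 ≈ 2.001450. From m = (1 + c)/(c + rr + e), rearranging gives 1 + c = m·(c + rr + e), so c·(1 − m) = m·(rr + e) − 1.
Hence c = [m·(rr + e) − 1]/(1 − m) = [2.001450 × (0.2694 + 0.11) − 1] / (1 − 2.001450) ≈ 0.240301.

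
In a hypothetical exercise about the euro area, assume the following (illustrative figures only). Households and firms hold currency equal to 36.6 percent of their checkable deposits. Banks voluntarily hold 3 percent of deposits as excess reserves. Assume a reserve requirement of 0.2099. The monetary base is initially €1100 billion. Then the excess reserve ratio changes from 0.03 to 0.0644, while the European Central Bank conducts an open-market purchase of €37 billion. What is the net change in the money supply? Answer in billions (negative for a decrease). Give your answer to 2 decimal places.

-54.30 billion

Before: m₁ = (1 + 0.366) / (0.2099 + 0.03 + 0.366) ≈ 2.2544974, MB₁ = 1100, so M₁ = 2.2544974 × 1100 ≈ 2479.9471 billion.
After: m₂ = (1 + 0.366) / (0.2099 + 0.0644 + 0.366) ≈ 2.1333750, MB₂ = 1100 + 37 = 1137, so M₂ = 2.1333750 × 1137 ≈ 2425.6474 billion.
ΔM = M₂ − M₁ = 2425.6474 − 2479.9471 = -54.2997 billion.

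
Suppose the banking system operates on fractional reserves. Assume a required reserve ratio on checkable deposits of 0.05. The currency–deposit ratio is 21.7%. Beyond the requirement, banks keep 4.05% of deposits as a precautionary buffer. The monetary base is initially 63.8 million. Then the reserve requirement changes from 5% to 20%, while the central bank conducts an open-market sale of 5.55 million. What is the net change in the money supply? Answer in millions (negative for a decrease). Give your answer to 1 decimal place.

-97.6 million

Before: m₁ = (1 + 0.217) / (0.05 + 0.0405 + 0.217) ≈ 3.9577, MB₁ = 63.8, so M₁ = 3.9577 × 63.8 ≈ 252.5013 million.
After: m₂ = (1 + 0.217) / (0.2 + 0.0405 + 0.217) ≈ 2.6601, MB₂ = 63.8 − 5.55 = 58.25, so M₂ = 2.6601 × 58.25 ≈ 154.9508 million.
ΔM = M₂ − M₁ = 154.9508 − 252.5013 = -97.5505 million.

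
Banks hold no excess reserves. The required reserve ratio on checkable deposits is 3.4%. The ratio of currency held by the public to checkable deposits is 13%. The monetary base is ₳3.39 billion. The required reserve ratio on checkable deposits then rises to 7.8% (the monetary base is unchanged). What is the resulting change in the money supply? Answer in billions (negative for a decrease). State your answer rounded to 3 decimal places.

Initially m₁ = (1 + 0.13) / (0.034 + 0.13) ≈ 6.89024, so M₁ = 6.89024 × 3.39 ≈ 23.3579 billion.
After the change m₂ = (1 + 0.13) / (0.078 + 0.13) ≈ 5.43269, so M₂ = 5.43269 × 3.39 ≈ 18.4168 billion.
ΔM = M₂ − M₁ = 18.4168 − 23.3579 = -4.9411 billion.

-4.941 billion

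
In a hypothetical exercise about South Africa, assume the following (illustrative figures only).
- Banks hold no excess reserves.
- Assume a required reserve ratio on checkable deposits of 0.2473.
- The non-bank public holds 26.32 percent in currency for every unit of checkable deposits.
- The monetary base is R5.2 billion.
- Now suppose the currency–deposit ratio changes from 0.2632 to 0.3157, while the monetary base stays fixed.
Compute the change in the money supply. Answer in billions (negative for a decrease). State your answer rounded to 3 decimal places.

-0.715 billion

Initially m₁ = (1 + 0.2632) / (0.2473 + 0.2632) ≈ 2.47444, so M₁ = 2.47444 × 5.2 ≈ 12.8671 billion.
After the change m₂ = (1 + 0.3157) / (0.2473 + 0.3157) ≈ 2.33694, so M₂ = 2.33694 × 5.2 ≈ 12.1521 billion.
ΔM = M₂ − M₁ = 12.1521 − 12.8671 = -0.715 billion.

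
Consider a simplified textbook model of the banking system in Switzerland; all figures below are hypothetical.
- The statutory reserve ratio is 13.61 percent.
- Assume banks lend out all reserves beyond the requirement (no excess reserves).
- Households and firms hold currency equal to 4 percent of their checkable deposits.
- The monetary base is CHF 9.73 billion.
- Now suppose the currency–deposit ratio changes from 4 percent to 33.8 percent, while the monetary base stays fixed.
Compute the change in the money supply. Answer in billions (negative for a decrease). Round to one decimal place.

Initially m₁ = (1 + 0.04) / (0.1361 + 0.04) ≈ 5.9057, so M₁ = 5.9057 × 9.73 ≈ 57.4625 billion.
After the change m₂ = (1 + 0.338) / (0.1361 + 0.338) ≈ 2.8222, so M₂ = 2.8222 × 9.73 ≈ 27.46 billion.
ΔM = M₂ − M₁ = 27.46 − 57.4625 = -30.0025 billion.

-30.0 billion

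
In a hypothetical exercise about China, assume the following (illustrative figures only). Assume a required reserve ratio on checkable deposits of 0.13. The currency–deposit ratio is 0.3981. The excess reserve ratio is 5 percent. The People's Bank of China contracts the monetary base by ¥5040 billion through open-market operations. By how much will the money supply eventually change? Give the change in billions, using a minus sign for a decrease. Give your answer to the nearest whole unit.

The money multiplier is m = (1 + c) / (rr + e + c) = (1 + 0.3981) / (0.13 + 0.05 + 0.3981) ≈ 2.41844.
The sale removes 5040 billion of base, so ΔM = m × ΔMB = 2.41844 × (−5040) = -12188.9376 billion.

-12189 billion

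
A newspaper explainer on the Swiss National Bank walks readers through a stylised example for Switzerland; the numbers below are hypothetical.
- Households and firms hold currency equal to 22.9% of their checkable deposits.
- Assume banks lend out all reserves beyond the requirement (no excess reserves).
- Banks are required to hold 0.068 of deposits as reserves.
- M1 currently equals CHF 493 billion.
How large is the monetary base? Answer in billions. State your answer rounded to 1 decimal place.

The money multiplier is m = (1 + c) / (rr + c) = (1 + 0.229) / (0.068 + 0.229) ≈ 4.13805.
MB = M / m = 493 / 4.13805 ≈ 119.1382 billion.

CHF 119.1 billion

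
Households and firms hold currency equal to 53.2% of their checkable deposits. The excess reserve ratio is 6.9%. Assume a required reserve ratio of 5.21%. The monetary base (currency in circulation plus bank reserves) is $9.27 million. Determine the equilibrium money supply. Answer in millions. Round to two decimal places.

$21.74 million

The money multiplier is m = (1 + c) / (rr + e + c) = (1 + 0.532) / (0.0521 + 0.069 + 0.532) ≈ 2.3457.
So M = m × MB = 2.3457 × 9.27 ≈ 21.7446 million.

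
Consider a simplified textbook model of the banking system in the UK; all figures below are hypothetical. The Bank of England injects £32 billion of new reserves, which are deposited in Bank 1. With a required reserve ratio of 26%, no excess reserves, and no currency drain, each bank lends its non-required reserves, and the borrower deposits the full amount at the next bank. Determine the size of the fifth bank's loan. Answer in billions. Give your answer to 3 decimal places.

£7.101 billion

Each bank lends a fraction (1 − rr) = 0.7400 of the deposit it receives, so Bank 5 receives 32·0.7400^4 and lends 32·0.7400^5 ≈ 7.1008 billion.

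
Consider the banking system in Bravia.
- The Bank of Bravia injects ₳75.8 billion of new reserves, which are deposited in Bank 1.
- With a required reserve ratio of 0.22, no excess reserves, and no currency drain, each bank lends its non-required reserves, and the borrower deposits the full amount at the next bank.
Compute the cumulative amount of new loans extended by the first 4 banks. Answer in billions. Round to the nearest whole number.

₳169 billion

Bank i lends (1 − rr)^i of the original deposit: Bank 1 lends 75.8·0.7800 = 59.1240, Bank 2 lends 75.8·0.7800² ≈ 46.1167, and so on.
Summing a geometric series: total = 75.8·[0.7800·(1 − 0.7800^4) / (1 − 0.7800)] ≈ 169.2692 billion.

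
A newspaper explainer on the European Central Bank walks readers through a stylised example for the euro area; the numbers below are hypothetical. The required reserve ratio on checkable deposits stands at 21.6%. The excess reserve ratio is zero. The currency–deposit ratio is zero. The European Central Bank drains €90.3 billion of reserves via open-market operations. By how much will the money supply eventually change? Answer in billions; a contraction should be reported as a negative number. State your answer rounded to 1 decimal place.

The simple money multiplier is m = 1/rr = 1/0.216 ≈ 4.6296.
An open-market sale reduces the monetary base by 90.3 billion, so ΔM = m × ΔMB = 4.6296 × (−90.3) ≈ -418.0529 billion.

-418.1 billion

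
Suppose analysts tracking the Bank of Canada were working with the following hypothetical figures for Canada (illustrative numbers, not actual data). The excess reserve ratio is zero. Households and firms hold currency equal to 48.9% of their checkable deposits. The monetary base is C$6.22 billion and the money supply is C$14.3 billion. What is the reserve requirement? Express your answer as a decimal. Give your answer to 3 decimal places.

Using m = M/MB = 14.3/6.22 ≈ 2.299035. Since m = (1 + c)/(c + rr + e), the denominator satisfies c + rr + e = (1 + c)/m = (1 + 0.489) / 2.299035 ≈ 0.647663.
With c = 0.489 and e = 0, the reserve requirement is 0.647663 − 0.489 − 0 = 0.158663.

0.159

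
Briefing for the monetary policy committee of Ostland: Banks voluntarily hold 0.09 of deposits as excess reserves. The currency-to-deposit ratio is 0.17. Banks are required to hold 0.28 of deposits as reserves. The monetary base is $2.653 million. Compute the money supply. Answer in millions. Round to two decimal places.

The money multiplier is m = (1 + c) / (rr + e + c) = (1 + 0.17) / (0.28 + 0.09 + 0.17) ≈ 2.1667.
So M = m × MB = 2.1667 × 2.653 ≈ 5.7483 million.

$5.75 million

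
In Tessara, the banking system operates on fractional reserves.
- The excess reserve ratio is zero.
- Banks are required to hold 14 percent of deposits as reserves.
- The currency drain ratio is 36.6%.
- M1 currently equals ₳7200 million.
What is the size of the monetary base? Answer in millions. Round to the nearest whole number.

The money multiplier is m = (1 + c) / (rr + c) = (1 + 0.366) / (0.14 + 0.366) ≈ 2.69960.
MB = M / m = 7200 / 2.69960 ≈ 2667.0618 million.

₳2667 million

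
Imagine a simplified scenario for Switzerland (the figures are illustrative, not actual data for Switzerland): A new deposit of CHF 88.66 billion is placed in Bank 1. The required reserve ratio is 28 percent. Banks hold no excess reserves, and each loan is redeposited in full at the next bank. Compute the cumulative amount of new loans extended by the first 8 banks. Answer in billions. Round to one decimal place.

CHF 211.5 billion

Bank i lends (1 − rr)^i of the original deposit: Bank 1 lends 88.66·0.7200 = 63.8352, Bank 2 lends 88.66·0.7200² ≈ 45.9613, and so on.
Summing a geometric series: total = 88.66·[0.7200·(1 − 0.7200^8) / (1 − 0.7200)] ≈ 211.5178 billion.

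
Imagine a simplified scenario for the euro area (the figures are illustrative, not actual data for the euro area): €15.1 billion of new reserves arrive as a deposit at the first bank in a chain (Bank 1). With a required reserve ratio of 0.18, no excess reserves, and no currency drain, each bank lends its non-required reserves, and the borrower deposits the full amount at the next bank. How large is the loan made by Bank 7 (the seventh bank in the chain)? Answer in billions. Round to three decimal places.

€3.764 billion

Each bank lends a fraction (1 − rr) = 0.8200 of the deposit it receives, so Bank 7 receives 15.1·0.8200^6 and lends 15.1·0.8200^7 ≈ 3.7642 billion.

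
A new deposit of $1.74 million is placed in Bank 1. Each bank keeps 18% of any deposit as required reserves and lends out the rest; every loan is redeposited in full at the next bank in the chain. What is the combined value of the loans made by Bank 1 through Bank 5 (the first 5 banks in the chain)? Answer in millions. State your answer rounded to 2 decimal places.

Bank i lends (1 − rr)^i of the original deposit: Bank 1 lends 1.74·0.8200 = 1.4268, Bank 2 lends 1.74·0.8200² ≈ 1.1700, and so on.
Summing a geometric series: total = 1.74·[0.8200·(1 − 0.8200^5) / (1 − 0.8200)] ≈ 4.9879 million.

$4.99 million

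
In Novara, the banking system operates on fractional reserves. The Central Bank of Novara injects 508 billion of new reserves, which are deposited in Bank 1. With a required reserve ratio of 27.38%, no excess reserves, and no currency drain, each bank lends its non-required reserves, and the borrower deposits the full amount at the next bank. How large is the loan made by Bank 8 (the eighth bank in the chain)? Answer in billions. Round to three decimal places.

39.293 billion

Each bank lends a fraction (1 − rr) = 0.7262 of the deposit it receives, so Bank 8 receives 508·0.7262^7 and lends 508·0.7262^8 ≈ 39.2929 billion.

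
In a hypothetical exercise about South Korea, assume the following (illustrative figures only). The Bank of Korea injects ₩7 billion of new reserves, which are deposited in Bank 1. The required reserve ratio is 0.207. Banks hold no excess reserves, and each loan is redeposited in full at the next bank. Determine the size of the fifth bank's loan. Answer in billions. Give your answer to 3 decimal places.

₩2.195 billion

Each bank lends a fraction (1 − rr) = 0.7930 of the deposit it receives, so Bank 5 receives 7·0.7930^4 and lends 7·0.7930^5 ≈ 2.1951 billion.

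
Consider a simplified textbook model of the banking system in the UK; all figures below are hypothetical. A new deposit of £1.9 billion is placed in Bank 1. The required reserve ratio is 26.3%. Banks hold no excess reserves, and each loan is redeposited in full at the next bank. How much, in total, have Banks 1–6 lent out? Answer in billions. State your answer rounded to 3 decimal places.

£4.471 billion

Bank i lends (1 − rr)^i of the original deposit: Bank 1 lends 1.9·0.7370 = 1.4003, Bank 2 lends 1.9·0.7370² ≈ 1.0320, and so on.
Summing a geometric series: total = 1.9·[0.7370·(1 − 0.7370^6) / (1 − 0.7370)] ≈ 4.4711 billion.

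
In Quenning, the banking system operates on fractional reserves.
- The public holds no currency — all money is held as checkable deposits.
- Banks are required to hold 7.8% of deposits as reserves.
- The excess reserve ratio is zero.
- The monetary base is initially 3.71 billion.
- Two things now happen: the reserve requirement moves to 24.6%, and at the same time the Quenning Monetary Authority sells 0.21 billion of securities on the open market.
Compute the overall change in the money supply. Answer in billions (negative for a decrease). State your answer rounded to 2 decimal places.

-33.34 billion

Before: m₁ = 1 / (0.078) ≈ 12.8205, MB₁ = 3.71, so M₁ = 12.8205 × 3.71 ≈ 47.5641 billion.
After: m₂ = 1 / (0.246) ≈ 4.0650, MB₂ = 3.71 − 0.21 = 3.5, so M₂ = 4.0650 × 3.5 = 14.2275 billion.
ΔM = M₂ − M₁ = 14.2275 − 47.5641 = -33.3366 billion.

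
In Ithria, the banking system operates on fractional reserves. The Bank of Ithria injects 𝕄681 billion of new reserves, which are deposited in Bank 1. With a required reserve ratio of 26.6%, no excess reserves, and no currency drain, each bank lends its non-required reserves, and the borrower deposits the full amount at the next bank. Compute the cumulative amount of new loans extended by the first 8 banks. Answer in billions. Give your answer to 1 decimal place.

𝕄1720.8 billion

Bank i lends (1 − rr)^i of the original deposit: Bank 1 lends 681·0.7340 = 499.8540, Bank 2 lends 681·0.7340² ≈ 366.8928, and so on.
Summing a geometric series: total = 681·[0.7340·(1 − 0.7340^8) / (1 − 0.7340)] ≈ 1720.8325 billion.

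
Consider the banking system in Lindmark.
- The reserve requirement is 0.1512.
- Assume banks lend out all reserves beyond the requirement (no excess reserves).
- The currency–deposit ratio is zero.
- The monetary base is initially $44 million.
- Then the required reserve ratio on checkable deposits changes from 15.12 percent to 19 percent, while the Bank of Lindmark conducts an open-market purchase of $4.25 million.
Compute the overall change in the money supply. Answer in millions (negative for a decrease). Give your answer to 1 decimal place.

Before: m₁ = 1 / (0.1512) ≈ 6.6138, MB₁ = 44, so M₁ = 6.6138 × 44 = 291.0072 million.
After: m₂ = 1 / (0.19) ≈ 5.2632, MB₂ = 44 + 4.25 = 48.25, so M₂ = 5.2632 × 48.25 = 253.9494 million.
ΔM = M₂ − M₁ = 253.9494 − 291.0072 = -37.0578 million.

-37.1 million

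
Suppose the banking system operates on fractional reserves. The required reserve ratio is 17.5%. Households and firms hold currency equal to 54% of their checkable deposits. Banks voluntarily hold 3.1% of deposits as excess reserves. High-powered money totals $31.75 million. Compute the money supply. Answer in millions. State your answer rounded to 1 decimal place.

$65.5 million

The money multiplier is m = (1 + c) / (rr + e + c) = (1 + 0.54) / (0.175 + 0.031 + 0.54) ≈ 2.0643.
So M = m × MB = 2.0643 × 31.75 ≈ 65.5415 million.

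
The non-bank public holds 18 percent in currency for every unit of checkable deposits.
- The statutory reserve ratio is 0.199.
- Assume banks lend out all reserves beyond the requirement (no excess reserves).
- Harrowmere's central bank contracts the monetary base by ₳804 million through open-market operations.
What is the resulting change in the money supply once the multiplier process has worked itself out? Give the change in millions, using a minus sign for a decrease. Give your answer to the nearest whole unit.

-2503 million

The money multiplier is m = (1 + c) / (rr + c) = (1 + 0.18) / (0.199 + 0.18) ≈ 3.1135.
The sale removes 804 million of base, so ΔM = m × ΔMB = 3.1135 × (−804) = -2503.254 million.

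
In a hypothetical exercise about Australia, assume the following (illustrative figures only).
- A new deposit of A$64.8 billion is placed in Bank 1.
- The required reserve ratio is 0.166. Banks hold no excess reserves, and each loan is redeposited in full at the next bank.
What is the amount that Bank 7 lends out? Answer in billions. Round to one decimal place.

Each bank lends a fraction (1 − rr) = 0.8340 of the deposit it receives, so Bank 7 receives 64.8·0.8340^6 and lends 64.8·0.8340^7 ≈ 18.1860 billion.

A$18.2 billion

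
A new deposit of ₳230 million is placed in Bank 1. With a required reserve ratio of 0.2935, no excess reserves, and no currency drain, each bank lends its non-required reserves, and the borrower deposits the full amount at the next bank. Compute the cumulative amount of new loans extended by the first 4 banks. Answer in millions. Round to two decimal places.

Bank i lends (1 − rr)^i of the original deposit: Bank 1 lends 230·0.7065 = 162.4950, Bank 2 lends 230·0.7065² ≈ 114.8027, and so on.
Summing a geometric series: total = 230·[0.7065·(1 − 0.7065^4) / (1 − 0.7065)] ≈ 415.7087 million.

₳415.71 million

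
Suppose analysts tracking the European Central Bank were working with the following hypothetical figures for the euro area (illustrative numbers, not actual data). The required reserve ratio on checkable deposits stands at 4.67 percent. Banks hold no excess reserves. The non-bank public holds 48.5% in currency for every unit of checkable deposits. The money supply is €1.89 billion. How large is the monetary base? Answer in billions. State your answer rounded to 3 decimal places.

The money multiplier is m = (1 + c) / (rr + c) = (1 + 0.485) / (0.0467 + 0.485) ≈ 2.79293.
MB = M / m = 1.89 / 2.79293 ≈ 0.6767 billion.

€0.677 billion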